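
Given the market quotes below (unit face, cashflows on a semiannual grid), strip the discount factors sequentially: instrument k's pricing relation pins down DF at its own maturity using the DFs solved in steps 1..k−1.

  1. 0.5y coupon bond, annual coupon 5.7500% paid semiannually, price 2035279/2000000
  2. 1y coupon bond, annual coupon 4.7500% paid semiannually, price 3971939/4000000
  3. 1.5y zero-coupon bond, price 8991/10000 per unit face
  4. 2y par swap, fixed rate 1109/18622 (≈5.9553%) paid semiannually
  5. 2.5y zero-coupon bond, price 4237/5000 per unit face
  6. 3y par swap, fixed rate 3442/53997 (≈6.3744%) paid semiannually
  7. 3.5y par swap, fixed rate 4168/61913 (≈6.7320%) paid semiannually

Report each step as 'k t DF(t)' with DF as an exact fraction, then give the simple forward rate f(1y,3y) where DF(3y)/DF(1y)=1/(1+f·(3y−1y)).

step 1 [0.5y] bond c/2=23/800: DF=(2035279/2000000 − 23/800·(0))/(1+23/800) = 2473/2500 ≈ 0.989200
step 2 [1y] bond c/2=19/800: DF=(3971939/4000000 − 19/800·(0.989200))/(1+19/800) = 947/1000 ≈ 0.947000
step 3 [1.5y] zero: DF = P = 8991/10000 ≈ 0.899100
step 4 [2y] swap r/2=1109/37244: DF=(1 − 1109/37244·(0.989200+0.947000+0.899100))/(1+1109/37244) = 8891/10000 ≈ 0.889100
step 5 [2.5y] zero: DF = P = 4237/5000 ≈ 0.847400
step 6 [3y] swap r/2=1721/53997: DF=(1 − 1721/53997·(0.989200+0.947000+0.899100+0.889100+0.847400))/(1+1721/53997) = 8279/10000 ≈ 0.827900
step 7 [3.5y] swap r/2=2084/61913: DF=(1 − 2084/61913·(0.989200+0.947000+0.899100+0.889100+0.847400+0.827900))/(1+2084/61913) = 1979/2500 ≈ 0.791600

1 1/2 2473/2500
2 1 947/1000
3 3/2 8991/10000
4 2 8891/10000
5 5/2 4237/5000
6 3 8279/10000
7 7/2 1979/2500
f(1y,3y) = ((947/1000)/(8279/10000) − 1)/(2) = 1191/16558 ≈ 7.1929%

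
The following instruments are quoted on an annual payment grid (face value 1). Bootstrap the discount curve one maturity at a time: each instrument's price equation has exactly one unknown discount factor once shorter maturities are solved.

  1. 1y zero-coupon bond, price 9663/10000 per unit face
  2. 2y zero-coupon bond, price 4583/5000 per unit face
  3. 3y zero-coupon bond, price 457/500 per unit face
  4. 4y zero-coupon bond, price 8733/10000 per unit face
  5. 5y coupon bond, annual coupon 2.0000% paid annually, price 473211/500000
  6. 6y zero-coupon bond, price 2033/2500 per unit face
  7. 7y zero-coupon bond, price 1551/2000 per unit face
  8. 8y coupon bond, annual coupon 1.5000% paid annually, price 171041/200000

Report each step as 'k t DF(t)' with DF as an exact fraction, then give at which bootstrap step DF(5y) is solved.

step 1 [1y] zero: DF = P = 9663/10000 ≈ 0.966300
step 2 [2y] zero: DF = P = 4583/5000 ≈ 0.916600
step 3 [3y] zero: DF = P = 457/500 ≈ 0.914000
step 4 [4y] zero: DF = P = 8733/10000 ≈ 0.873300
step 5 [5y] bond c/1=1/50: DF=(473211/500000 − 1/50·(0.966300+0.916600+0.914000+0.873300))/(1+1/50) = 8559/10000 ≈ 0.855900
step 6 [6y] zero: DF = P = 2033/2500 ≈ 0.813200
step 7 [7y] zero: DF = P = 1551/2000 ≈ 0.775500
step 8 [8y] bond c/1=3/200: DF=(171041/200000 − 3/200·(0.966300+0.916600+0.914000+0.873300+0.855900+0.813200+0.775500))/(1+3/200) = 3761/5000 ≈ 0.752200

1 1 9663/10000
2 2 4583/5000
3 3 457/500
4 4 8733/10000
5 5 8559/10000
6 6 2033/2500
7 7 1551/2000
8 8 3761/5000
DF(5y) is solved at step 5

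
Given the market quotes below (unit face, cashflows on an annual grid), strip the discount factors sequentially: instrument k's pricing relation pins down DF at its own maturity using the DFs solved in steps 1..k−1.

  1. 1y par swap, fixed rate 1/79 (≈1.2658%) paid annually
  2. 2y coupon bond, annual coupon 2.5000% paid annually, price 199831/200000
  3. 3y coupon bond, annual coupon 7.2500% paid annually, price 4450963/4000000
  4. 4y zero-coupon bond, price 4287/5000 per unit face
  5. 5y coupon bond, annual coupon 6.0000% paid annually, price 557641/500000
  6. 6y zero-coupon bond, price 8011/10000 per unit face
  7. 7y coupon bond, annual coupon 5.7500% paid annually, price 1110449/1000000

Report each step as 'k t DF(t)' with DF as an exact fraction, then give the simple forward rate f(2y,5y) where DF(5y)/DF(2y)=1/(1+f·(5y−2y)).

1 1 79/80
2 2 9507/10000
3 3 1813/2000
4 4 4287/5000
5 5 4213/5000
6 6 8011/10000
7 7 3797/5000
f(2y,5y) = ((9507/10000)/(4213/5000) − 1)/(3) = 1081/25278 ≈ 4.2764%

step 1 [1y] swap r/1=1/79: DF=(1 − 1/79·(0))/(1+1/79) = 79/80 ≈ 0.987500
step 2 [2y] bond c/1=1/40: DF=(199831/200000 − 1/40·(0.987500))/(1+1/40) = 9507/10000 ≈ 0.950700
step 3 [3y] bond c/1=29/400: DF=(4450963/4000000 − 29/400·(0.987500+0.950700))/(1+29/400) = 1813/2000 ≈ 0.906500
step 4 [4y] zero: DF = P = 4287/5000 ≈ 0.857400
step 5 [5y] bond c/1=3/50: DF=(557641/500000 − 3/50·(0.987500+0.950700+0.906500+0.857400))/(1+3/50) = 4213/5000 ≈ 0.842600
step 6 [6y] zero: DF = P = 8011/10000 ≈ 0.801100
step 7 [7y] bond c/1=23/400: DF=(1110449/1000000 − 23/400·(0.987500+0.950700+0.906500+0.857400+0.842600+0.801100))/(1+23/400) = 3797/5000 ≈ 0.759400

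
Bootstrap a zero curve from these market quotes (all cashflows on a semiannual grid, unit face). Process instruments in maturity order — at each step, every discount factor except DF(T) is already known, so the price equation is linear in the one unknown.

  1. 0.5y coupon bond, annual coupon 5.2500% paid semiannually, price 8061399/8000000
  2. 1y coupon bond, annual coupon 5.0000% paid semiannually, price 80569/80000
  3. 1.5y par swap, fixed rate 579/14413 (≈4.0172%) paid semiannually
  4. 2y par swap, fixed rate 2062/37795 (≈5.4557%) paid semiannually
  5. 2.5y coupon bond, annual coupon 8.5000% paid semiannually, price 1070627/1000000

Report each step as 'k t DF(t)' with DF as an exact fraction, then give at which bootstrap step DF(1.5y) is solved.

step 1 [0.5y] bond c/2=21/800: DF=(8061399/8000000 − 21/800·(0))/(1+21/800) = 9819/10000 ≈ 0.981900
step 2 [1y] bond c/2=1/40: DF=(80569/80000 − 1/40·(0.981900))/(1+1/40) = 4793/5000 ≈ 0.958600
step 3 [1.5y] swap r/2=579/28826: DF=(1 − 579/28826·(0.981900+0.958600))/(1+579/28826) = 9421/10000 ≈ 0.942100
step 4 [2y] swap r/2=1031/37795: DF=(1 − 1031/37795·(0.981900+0.958600+0.942100))/(1+1031/37795) = 8969/10000 ≈ 0.896900
step 5 [2.5y] bond c/2=17/400: DF=(1070627/1000000 − 17/400·(0.981900+0.958600+0.942100+0.896900))/(1+17/400) = 8729/10000 ≈ 0.872900

1 1/2 9819/10000
2 1 4793/5000
3 3/2 9421/10000
4 2 8969/10000
5 5/2 8729/10000
DF(1.5y) is solved at step 3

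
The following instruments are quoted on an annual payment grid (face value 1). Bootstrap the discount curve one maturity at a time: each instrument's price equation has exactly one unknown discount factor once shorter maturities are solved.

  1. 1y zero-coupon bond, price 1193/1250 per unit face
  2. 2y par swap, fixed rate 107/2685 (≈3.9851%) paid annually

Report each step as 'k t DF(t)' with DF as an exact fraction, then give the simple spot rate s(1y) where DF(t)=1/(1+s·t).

step 1 [1y] zero: DF = P = 1193/1250 ≈ 0.954400
step 2 [2y] swap r/1=107/2685: DF=(1 − 107/2685·(0.954400))/(1+107/2685) = 9251/10000 ≈ 0.925100

1 1 1193/1250
2 2 9251/10000
s(1y) = (1/(1193/1250) − 1)/(1) = 57/1193 ≈ 4.7779%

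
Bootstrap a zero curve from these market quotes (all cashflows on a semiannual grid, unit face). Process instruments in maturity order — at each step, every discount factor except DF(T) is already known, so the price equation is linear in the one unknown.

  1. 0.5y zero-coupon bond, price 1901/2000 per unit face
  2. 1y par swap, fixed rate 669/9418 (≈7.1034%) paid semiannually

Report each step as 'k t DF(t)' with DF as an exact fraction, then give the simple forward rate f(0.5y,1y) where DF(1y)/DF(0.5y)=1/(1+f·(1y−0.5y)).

1 1/2 1901/2000
2 1 9331/10000
f(0.5y,1y) = ((1901/2000)/(9331/10000) − 1)/(1/2) = 348/9331 ≈ 3.7295%

step 1 [0.5y] zero: DF = P = 1901/2000 ≈ 0.950500
step 2 [1y] swap r/2=669/18836: DF=(1 − 669/18836·(0.950500))/(1+669/18836) = 9331/10000 ≈ 0.933100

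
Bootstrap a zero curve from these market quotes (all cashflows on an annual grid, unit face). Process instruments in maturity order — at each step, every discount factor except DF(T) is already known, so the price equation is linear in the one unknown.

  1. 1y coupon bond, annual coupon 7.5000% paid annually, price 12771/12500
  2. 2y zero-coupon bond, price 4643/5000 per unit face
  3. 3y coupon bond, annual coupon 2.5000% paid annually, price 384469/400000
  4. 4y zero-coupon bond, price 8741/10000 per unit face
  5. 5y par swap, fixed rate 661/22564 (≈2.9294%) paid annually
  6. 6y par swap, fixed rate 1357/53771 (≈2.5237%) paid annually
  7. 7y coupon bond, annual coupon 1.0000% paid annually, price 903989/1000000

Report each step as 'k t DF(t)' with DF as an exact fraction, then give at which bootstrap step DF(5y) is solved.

1 1 594/625
2 2 4643/5000
3 3 8919/10000
4 4 8741/10000
5 5 4339/5000
6 6 8643/10000
7 7 4209/5000
DF(5y) is solved at step 5

step 1 [1y] bond c/1=3/40: DF=(12771/12500 − 3/40·(0))/(1+3/40) = 594/625 ≈ 0.950400
step 2 [2y] zero: DF = P = 4643/5000 ≈ 0.928600
step 3 [3y] bond c/1=1/40: DF=(384469/400000 − 1/40·(0.950400+0.928600))/(1+1/40) = 8919/10000 ≈ 0.891900
step 4 [4y] zero: DF = P = 8741/10000 ≈ 0.874100
step 5 [5y] swap r/1=661/22564: DF=(1 − 661/22564·(0.950400+0.928600+0.891900+0.874100))/(1+661/22564) = 4339/5000 ≈ 0.867800
step 6 [6y] swap r/1=1357/53771: DF=(1 − 1357/53771·(0.950400+0.928600+0.891900+0.874100+0.867800))/(1+1357/53771) = 8643/10000 ≈ 0.864300
step 7 [7y] bond c/1=1/100: DF=(903989/1000000 − 1/100·(0.950400+0.928600+0.891900+0.874100+0.867800+0.864300))/(1+1/100) = 4209/5000 ≈ 0.841800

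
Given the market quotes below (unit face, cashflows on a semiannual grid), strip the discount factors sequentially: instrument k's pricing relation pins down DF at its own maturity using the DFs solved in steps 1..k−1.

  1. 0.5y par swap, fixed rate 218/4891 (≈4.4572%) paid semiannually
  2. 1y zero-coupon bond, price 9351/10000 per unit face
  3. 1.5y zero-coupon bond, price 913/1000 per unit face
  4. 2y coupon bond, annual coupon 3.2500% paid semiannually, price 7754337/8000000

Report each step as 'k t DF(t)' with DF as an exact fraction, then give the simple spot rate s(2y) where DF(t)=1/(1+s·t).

1 1/2 4891/5000
2 1 9351/10000
3 3/2 913/1000
4 2 4543/5000
s(2y) = (1/(4543/5000) − 1)/(2) = 457/9086 ≈ 5.0297%

step 1 [0.5y] swap r/2=109/4891: DF=(1 − 109/4891·(0))/(1+109/4891) = 4891/5000 ≈ 0.978200
step 2 [1y] zero: DF = P = 9351/10000 ≈ 0.935100
step 3 [1.5y] zero: DF = P = 913/1000 ≈ 0.913000
step 4 [2y] bond c/2=13/800: DF=(7754337/8000000 − 13/800·(0.978200+0.935100+0.913000))/(1+13/800) = 4543/5000 ≈ 0.908600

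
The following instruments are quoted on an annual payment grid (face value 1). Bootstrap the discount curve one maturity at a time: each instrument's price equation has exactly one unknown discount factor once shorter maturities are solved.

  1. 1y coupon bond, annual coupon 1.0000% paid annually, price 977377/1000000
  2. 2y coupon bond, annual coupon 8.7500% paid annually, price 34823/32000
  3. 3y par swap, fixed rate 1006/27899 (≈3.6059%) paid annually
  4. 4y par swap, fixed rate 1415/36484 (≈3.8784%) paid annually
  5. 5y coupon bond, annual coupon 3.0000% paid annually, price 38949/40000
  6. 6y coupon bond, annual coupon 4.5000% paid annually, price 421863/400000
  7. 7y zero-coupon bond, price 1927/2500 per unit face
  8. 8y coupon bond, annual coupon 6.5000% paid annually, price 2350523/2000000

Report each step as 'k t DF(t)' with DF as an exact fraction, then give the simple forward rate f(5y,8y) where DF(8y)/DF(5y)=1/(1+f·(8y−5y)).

step 1 [1y] bond c/1=1/100: DF=(977377/1000000 − 1/100·(0))/(1+1/100) = 9677/10000 ≈ 0.967700
step 2 [2y] bond c/1=7/80: DF=(34823/32000 − 7/80·(0.967700))/(1+7/80) = 2307/2500 ≈ 0.922800
step 3 [3y] swap r/1=1006/27899: DF=(1 − 1006/27899·(0.967700+0.922800))/(1+1006/27899) = 4497/5000 ≈ 0.899400
step 4 [4y] swap r/1=1415/36484: DF=(1 − 1415/36484·(0.967700+0.922800+0.899400))/(1+1415/36484) = 1717/2000 ≈ 0.858500
step 5 [5y] bond c/1=3/100: DF=(38949/40000 − 3/100·(0.967700+0.922800+0.899400+0.858500))/(1+3/100) = 8391/10000 ≈ 0.839100
step 6 [6y] bond c/1=9/200: DF=(421863/400000 − 9/200·(0.967700+0.922800+0.899400+0.858500+0.839100))/(1+9/200) = 102/125 ≈ 0.816000
step 7 [7y] zero: DF = P = 1927/2500 ≈ 0.770800
step 8 [8y] bond c/1=13/200: DF=(2350523/2000000 − 13/200·(0.967700+0.922800+0.899400+0.858500+0.839100+0.816000+0.770800))/(1+13/200) = 458/625 ≈ 0.732800

1 1 9677/10000
2 2 2307/2500
3 3 4497/5000
4 4 1717/2000
5 5 8391/10000
6 6 102/125
7 7 1927/2500
8 8 458/625
f(5y,8y) = ((8391/10000)/(458/625) − 1)/(3) = 1063/21984 ≈ 4.8353%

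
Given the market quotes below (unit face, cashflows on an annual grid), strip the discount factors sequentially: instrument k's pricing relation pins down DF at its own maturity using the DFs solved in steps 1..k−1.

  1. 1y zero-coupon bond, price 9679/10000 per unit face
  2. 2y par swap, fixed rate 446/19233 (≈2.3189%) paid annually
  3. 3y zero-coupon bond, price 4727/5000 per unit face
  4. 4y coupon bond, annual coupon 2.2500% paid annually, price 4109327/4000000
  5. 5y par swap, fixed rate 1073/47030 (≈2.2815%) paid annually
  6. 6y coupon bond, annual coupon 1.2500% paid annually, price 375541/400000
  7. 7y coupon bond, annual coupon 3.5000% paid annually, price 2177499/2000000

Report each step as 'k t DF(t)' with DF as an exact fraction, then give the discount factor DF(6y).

step 1 [1y] zero: DF = P = 9679/10000 ≈ 0.967900
step 2 [2y] swap r/1=446/19233: DF=(1 − 446/19233·(0.967900))/(1+446/19233) = 4777/5000 ≈ 0.955400
step 3 [3y] zero: DF = P = 4727/5000 ≈ 0.945400
step 4 [4y] bond c/1=9/400: DF=(4109327/4000000 − 9/400·(0.967900+0.955400+0.945400))/(1+9/400) = 1177/1250 ≈ 0.941600
step 5 [5y] swap r/1=1073/47030: DF=(1 − 1073/47030·(0.967900+0.955400+0.945400+0.941600))/(1+1073/47030) = 8927/10000 ≈ 0.892700
step 6 [6y] bond c/1=1/80: DF=(375541/400000 − 1/80·(0.967900+0.955400+0.945400+0.941600+0.892700))/(1+1/80) = 2173/2500 ≈ 0.869200
step 7 [7y] bond c/1=7/200: DF=(2177499/2000000 − 7/200·(0.967900+0.955400+0.945400+0.941600+0.892700+0.869200))/(1+7/200) = 1727/2000 ≈ 0.863500

1 1 9679/10000
2 2 4777/5000
3 3 4727/5000
4 4 1177/1250
5 5 8927/10000
6 6 2173/2500
7 7 1727/2000
DF(6y) = 2173/2500 ≈ 0.869200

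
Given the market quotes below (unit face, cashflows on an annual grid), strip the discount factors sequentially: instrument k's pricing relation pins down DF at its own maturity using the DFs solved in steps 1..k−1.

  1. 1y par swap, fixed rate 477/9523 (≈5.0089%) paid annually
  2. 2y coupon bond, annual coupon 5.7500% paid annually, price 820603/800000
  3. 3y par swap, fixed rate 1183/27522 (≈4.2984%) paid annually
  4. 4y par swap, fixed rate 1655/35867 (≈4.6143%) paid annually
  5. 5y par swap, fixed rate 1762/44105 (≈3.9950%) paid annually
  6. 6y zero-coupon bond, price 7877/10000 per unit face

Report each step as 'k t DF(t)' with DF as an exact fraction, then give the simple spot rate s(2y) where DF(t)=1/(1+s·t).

1 1 9523/10000
2 2 4591/5000
3 3 8817/10000
4 4 1669/2000
5 5 4119/5000
6 6 7877/10000
s(2y) = (1/(4591/5000) − 1)/(2) = 409/9182 ≈ 4.4544%

step 1 [1y] swap r/1=477/9523: DF=(1 − 477/9523·(0))/(1+477/9523) = 9523/10000 ≈ 0.952300
step 2 [2y] bond c/1=23/400: DF=(820603/800000 − 23/400·(0.952300))/(1+23/400) = 4591/5000 ≈ 0.918200
step 3 [3y] swap r/1=1183/27522: DF=(1 − 1183/27522·(0.952300+0.918200))/(1+1183/27522) = 8817/10000 ≈ 0.881700
step 4 [4y] swap r/1=1655/35867: DF=(1 − 1655/35867·(0.952300+0.918200+0.881700))/(1+1655/35867) = 1669/2000 ≈ 0.834500
step 5 [5y] swap r/1=1762/44105: DF=(1 − 1762/44105·(0.952300+0.918200+0.881700+0.834500))/(1+1762/44105) = 4119/5000 ≈ 0.823800
step 6 [6y] zero: DF = P = 7877/10000 ≈ 0.787700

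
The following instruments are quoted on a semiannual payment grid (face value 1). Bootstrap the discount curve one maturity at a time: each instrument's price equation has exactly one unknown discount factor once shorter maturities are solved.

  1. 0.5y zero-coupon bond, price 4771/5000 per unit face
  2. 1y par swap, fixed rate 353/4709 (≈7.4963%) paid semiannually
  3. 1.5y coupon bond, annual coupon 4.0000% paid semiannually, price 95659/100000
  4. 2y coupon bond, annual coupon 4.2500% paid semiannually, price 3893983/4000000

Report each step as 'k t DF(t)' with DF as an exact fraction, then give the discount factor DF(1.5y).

step 1 [0.5y] zero: DF = P = 4771/5000 ≈ 0.954200
step 2 [1y] swap r/2=353/9418: DF=(1 − 353/9418·(0.954200))/(1+353/9418) = 4647/5000 ≈ 0.929400
step 3 [1.5y] bond c/2=1/50: DF=(95659/100000 − 1/50·(0.954200+0.929400))/(1+1/50) = 9009/10000 ≈ 0.900900
step 4 [2y] bond c/2=17/800: DF=(3893983/4000000 − 17/800·(0.954200+0.929400+0.900900))/(1+17/800) = 8953/10000 ≈ 0.895300

1 1/2 4771/5000
2 1 4647/5000
3 3/2 9009/10000
4 2 8953/10000
DF(1.5y) = 9009/10000 ≈ 0.900900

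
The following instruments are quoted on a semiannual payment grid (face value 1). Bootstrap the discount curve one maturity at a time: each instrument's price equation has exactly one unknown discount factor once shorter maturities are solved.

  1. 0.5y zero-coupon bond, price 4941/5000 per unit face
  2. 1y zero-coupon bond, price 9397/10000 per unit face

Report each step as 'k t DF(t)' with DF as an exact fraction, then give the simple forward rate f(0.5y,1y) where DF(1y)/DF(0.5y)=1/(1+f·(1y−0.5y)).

step 1 [0.5y] zero: DF = P = 4941/5000 ≈ 0.988200
step 2 [1y] zero: DF = P = 9397/10000 ≈ 0.939700

1 1/2 4941/5000
2 1 9397/10000
f(0.5y,1y) = ((4941/5000)/(9397/10000) − 1)/(1/2) = 970/9397 ≈ 10.3224%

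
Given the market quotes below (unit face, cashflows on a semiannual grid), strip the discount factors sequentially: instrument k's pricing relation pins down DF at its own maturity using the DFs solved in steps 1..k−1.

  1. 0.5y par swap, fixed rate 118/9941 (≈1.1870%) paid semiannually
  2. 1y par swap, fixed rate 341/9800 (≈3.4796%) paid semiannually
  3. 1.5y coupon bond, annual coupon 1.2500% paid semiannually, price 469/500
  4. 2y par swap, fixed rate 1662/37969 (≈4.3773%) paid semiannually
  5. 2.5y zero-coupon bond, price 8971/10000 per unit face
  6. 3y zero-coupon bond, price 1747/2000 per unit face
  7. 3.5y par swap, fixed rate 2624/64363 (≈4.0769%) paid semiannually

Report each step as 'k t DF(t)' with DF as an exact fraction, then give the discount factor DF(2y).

1 1/2 9941/10000
2 1 9659/10000
3 3/2 23/25
4 2 9169/10000
5 5/2 8971/10000
6 3 1747/2000
7 7/2 543/625
DF(2y) = 9169/10000 ≈ 0.916900

step 1 [0.5y] swap r/2=59/9941: DF=(1 − 59/9941·(0))/(1+59/9941) = 9941/10000 ≈ 0.994100
step 2 [1y] swap r/2=341/19600: DF=(1 − 341/19600·(0.994100))/(1+341/19600) = 9659/10000 ≈ 0.965900
step 3 [1.5y] bond c/2=1/160: DF=(469/500 − 1/160·(0.994100+0.965900))/(1+1/160) = 23/25 ≈ 0.920000
step 4 [2y] swap r/2=831/37969: DF=(1 − 831/37969·(0.994100+0.965900+0.920000))/(1+831/37969) = 9169/10000 ≈ 0.916900
step 5 [2.5y] zero: DF = P = 8971/10000 ≈ 0.897100
step 6 [3y] zero: DF = P = 1747/2000 ≈ 0.873500
step 7 [3.5y] swap r/2=1312/64363: DF=(1 − 1312/64363·(0.994100+0.965900+0.920000+0.916900+0.897100+0.873500))/(1+1312/64363) = 543/625 ≈ 0.868800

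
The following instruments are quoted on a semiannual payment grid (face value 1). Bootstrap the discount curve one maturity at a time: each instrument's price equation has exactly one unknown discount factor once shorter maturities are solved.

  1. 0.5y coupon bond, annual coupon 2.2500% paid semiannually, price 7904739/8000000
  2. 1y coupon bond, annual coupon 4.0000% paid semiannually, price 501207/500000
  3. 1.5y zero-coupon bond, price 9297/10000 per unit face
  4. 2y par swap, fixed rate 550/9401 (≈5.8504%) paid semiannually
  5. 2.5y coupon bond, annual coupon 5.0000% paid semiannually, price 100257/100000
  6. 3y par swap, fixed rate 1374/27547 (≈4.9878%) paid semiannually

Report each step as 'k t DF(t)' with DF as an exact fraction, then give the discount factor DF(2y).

step 1 [0.5y] bond c/2=9/800: DF=(7904739/8000000 − 9/800·(0))/(1+9/800) = 9771/10000 ≈ 0.977100
step 2 [1y] bond c/2=1/50: DF=(501207/500000 − 1/50·(0.977100))/(1+1/50) = 2409/2500 ≈ 0.963600
step 3 [1.5y] zero: DF = P = 9297/10000 ≈ 0.929700
step 4 [2y] swap r/2=275/9401: DF=(1 − 275/9401·(0.977100+0.963600+0.929700))/(1+275/9401) = 89/100 ≈ 0.890000
step 5 [2.5y] bond c/2=1/40: DF=(100257/100000 − 1/40·(0.977100+0.963600+0.929700+0.890000))/(1+1/40) = 554/625 ≈ 0.886400
step 6 [3y] swap r/2=687/27547: DF=(1 − 687/27547·(0.977100+0.963600+0.929700+0.890000+0.886400))/(1+687/27547) = 4313/5000 ≈ 0.862600

1 1/2 9771/10000
2 1 2409/2500
3 3/2 9297/10000
4 2 89/100
5 5/2 554/625
6 3 4313/5000
DF(2y) = 89/100 ≈ 0.890000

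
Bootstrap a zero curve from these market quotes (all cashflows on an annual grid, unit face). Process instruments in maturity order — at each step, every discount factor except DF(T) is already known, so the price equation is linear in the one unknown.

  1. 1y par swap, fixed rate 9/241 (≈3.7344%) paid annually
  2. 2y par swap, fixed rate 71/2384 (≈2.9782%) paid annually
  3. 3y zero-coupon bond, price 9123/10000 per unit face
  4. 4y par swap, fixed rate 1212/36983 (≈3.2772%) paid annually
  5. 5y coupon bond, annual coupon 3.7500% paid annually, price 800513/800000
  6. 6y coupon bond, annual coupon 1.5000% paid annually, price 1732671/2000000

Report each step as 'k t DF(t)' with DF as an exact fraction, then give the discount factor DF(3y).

1 1 241/250
2 2 1179/1250
3 3 9123/10000
4 4 2197/2500
5 5 2077/2500
6 6 3933/5000
DF(3y) = 9123/10000 ≈ 0.912300

step 1 [1y] swap r/1=9/241: DF=(1 − 9/241·(0))/(1+9/241) = 241/250 ≈ 0.964000
step 2 [2y] swap r/1=71/2384: DF=(1 − 71/2384·(0.964000))/(1+71/2384) = 1179/1250 ≈ 0.943200
step 3 [3y] zero: DF = P = 9123/10000 ≈ 0.912300
step 4 [4y] swap r/1=1212/36983: DF=(1 − 1212/36983·(0.964000+0.943200+0.912300))/(1+1212/36983) = 2197/2500 ≈ 0.878800
step 5 [5y] bond c/1=3/80: DF=(800513/800000 − 3/80·(0.964000+0.943200+0.912300+0.878800))/(1+3/80) = 2077/2500 ≈ 0.830800
step 6 [6y] bond c/1=3/200: DF=(1732671/2000000 − 3/200·(0.964000+0.943200+0.912300+0.878800+0.830800))/(1+3/200) = 3933/5000 ≈ 0.786600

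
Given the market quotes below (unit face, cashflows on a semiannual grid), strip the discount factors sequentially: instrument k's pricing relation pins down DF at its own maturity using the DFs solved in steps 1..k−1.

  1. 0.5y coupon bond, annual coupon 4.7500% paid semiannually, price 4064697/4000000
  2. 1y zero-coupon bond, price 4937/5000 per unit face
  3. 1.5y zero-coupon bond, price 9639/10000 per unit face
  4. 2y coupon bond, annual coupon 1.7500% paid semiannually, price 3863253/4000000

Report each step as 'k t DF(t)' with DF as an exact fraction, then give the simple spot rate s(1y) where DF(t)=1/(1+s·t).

step 1 [0.5y] bond c/2=19/800: DF=(4064697/4000000 − 19/800·(0))/(1+19/800) = 4963/5000 ≈ 0.992600
step 2 [1y] zero: DF = P = 4937/5000 ≈ 0.987400
step 3 [1.5y] zero: DF = P = 9639/10000 ≈ 0.963900
step 4 [2y] bond c/2=7/800: DF=(3863253/4000000 − 7/800·(0.992600+0.987400+0.963900))/(1+7/800) = 9319/10000 ≈ 0.931900

1 1/2 4963/5000
2 1 4937/5000
3 3/2 9639/10000
4 2 9319/10000
s(1y) = (1/(4937/5000) − 1)/(1) = 63/4937 ≈ 1.2761%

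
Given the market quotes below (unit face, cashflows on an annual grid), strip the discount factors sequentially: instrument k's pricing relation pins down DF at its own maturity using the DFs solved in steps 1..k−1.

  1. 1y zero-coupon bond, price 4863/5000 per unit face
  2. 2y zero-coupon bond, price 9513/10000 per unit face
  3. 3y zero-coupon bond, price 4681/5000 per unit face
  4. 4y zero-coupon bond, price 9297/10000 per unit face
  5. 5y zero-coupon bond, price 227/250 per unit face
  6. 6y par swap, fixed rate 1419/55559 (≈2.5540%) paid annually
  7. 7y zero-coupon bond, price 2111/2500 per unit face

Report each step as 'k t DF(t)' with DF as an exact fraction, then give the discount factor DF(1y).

1 1 4863/5000
2 2 9513/10000
3 3 4681/5000
4 4 9297/10000
5 5 227/250
6 6 8581/10000
7 7 2111/2500
DF(1y) = 4863/5000 ≈ 0.972600

step 1 [1y] zero: DF = P = 4863/5000 ≈ 0.972600
step 2 [2y] zero: DF = P = 9513/10000 ≈ 0.951300
step 3 [3y] zero: DF = P = 4681/5000 ≈ 0.936200
step 4 [4y] zero: DF = P = 9297/10000 ≈ 0.929700
step 5 [5y] zero: DF = P = 227/250 ≈ 0.908000
step 6 [6y] swap r/1=1419/55559: DF=(1 − 1419/55559·(0.972600+0.951300+0.936200+0.929700+0.908000))/(1+1419/55559) = 8581/10000 ≈ 0.858100
step 7 [7y] zero: DF = P = 2111/2500 ≈ 0.844400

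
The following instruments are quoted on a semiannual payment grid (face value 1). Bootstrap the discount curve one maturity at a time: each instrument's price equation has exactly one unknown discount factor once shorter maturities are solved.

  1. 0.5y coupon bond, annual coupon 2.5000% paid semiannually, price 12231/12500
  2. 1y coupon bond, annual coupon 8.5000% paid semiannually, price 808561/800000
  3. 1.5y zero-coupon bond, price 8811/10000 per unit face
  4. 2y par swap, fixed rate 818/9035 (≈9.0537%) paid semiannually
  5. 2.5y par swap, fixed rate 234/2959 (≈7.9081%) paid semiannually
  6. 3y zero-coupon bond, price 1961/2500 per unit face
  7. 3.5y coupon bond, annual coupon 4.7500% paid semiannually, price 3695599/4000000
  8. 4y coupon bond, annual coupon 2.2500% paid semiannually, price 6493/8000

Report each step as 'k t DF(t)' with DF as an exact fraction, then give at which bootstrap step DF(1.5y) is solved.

1 1/2 604/625
2 1 9301/10000
3 3/2 8811/10000
4 2 2091/2500
5 5/2 1649/2000
6 3 1961/2500
7 7/2 7813/10000
8 4 3679/5000
DF(1.5y) is solved at step 3

step 1 [0.5y] bond c/2=1/80: DF=(12231/12500 − 1/80·(0))/(1+1/80) = 604/625 ≈ 0.966400
step 2 [1y] bond c/2=17/400: DF=(808561/800000 − 17/400·(0.966400))/(1+17/400) = 9301/10000 ≈ 0.930100
step 3 [1.5y] zero: DF = P = 8811/10000 ≈ 0.881100
step 4 [2y] swap r/2=409/9035: DF=(1 − 409/9035·(0.966400+0.930100+0.881100))/(1+409/9035) = 2091/2500 ≈ 0.836400
step 5 [2.5y] swap r/2=117/2959: DF=(1 − 117/2959·(0.966400+0.930100+0.881100+0.836400))/(1+117/2959) = 1649/2000 ≈ 0.824500
step 6 [3y] zero: DF = P = 1961/2500 ≈ 0.784400
step 7 [3.5y] bond c/2=19/800: DF=(3695599/4000000 − 19/800·(0.966400+0.930100+0.881100+0.836400+0.824500+0.784400))/(1+19/800) = 7813/10000 ≈ 0.781300
step 8 [4y] bond c/2=9/800: DF=(6493/8000 − 9/800·(0.966400+0.930100+0.881100+0.836400+0.824500+0.784400+0.781300))/(1+9/800) = 3679/5000 ≈ 0.735800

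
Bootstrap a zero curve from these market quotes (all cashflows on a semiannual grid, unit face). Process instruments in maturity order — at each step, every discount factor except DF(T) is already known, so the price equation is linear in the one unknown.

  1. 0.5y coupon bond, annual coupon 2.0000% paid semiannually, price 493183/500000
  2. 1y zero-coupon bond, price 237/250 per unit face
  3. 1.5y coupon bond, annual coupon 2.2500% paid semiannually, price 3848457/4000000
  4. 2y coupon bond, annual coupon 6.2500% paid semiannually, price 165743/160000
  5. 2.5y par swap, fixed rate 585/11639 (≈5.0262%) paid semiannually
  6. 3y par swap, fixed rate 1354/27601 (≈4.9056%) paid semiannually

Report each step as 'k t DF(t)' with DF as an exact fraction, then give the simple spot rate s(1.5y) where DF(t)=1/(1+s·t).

1 1/2 4883/5000
2 1 237/250
3 3/2 93/100
4 2 459/500
5 5/2 883/1000
6 3 4323/5000
s(1.5y) = (1/(93/100) − 1)/(3/2) = 14/279 ≈ 5.0179%

step 1 [0.5y] bond c/2=1/100: DF=(493183/500000 − 1/100·(0))/(1+1/100) = 4883/5000 ≈ 0.976600
step 2 [1y] zero: DF = P = 237/250 ≈ 0.948000
step 3 [1.5y] bond c/2=9/800: DF=(3848457/4000000 − 9/800·(0.976600+0.948000))/(1+9/800) = 93/100 ≈ 0.930000
step 4 [2y] bond c/2=1/32: DF=(165743/160000 − 1/32·(0.976600+0.948000+0.930000))/(1+1/32) = 459/500 ≈ 0.918000
step 5 [2.5y] swap r/2=585/23278: DF=(1 − 585/23278·(0.976600+0.948000+0.930000+0.918000))/(1+585/23278) = 883/1000 ≈ 0.883000
step 6 [3y] swap r/2=677/27601: DF=(1 − 677/27601·(0.976600+0.948000+0.930000+0.918000+0.883000))/(1+677/27601) = 4323/5000 ≈ 0.864600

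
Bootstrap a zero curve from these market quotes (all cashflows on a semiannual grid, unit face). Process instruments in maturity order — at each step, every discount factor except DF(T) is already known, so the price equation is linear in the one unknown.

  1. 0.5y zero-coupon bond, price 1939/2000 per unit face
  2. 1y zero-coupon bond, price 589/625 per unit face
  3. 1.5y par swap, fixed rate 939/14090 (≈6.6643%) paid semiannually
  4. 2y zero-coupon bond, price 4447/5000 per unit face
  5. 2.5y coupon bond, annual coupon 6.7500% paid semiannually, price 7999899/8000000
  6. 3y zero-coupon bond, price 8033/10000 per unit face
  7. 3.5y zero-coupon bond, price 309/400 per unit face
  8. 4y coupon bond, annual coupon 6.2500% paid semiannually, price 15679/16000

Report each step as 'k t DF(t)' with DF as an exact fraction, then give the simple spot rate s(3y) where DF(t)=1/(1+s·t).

step 1 [0.5y] zero: DF = P = 1939/2000 ≈ 0.969500
step 2 [1y] zero: DF = P = 589/625 ≈ 0.942400
step 3 [1.5y] swap r/2=939/28180: DF=(1 − 939/28180·(0.969500+0.942400))/(1+939/28180) = 9061/10000 ≈ 0.906100
step 4 [2y] zero: DF = P = 4447/5000 ≈ 0.889400
step 5 [2.5y] bond c/2=27/800: DF=(7999899/8000000 − 27/800·(0.969500+0.942400+0.906100+0.889400))/(1+27/800) = 8463/10000 ≈ 0.846300
step 6 [3y] zero: DF = P = 8033/10000 ≈ 0.803300
step 7 [3.5y] zero: DF = P = 309/400 ≈ 0.772500
step 8 [4y] bond c/2=1/32: DF=(15679/16000 − 1/32·(0.969500+0.942400+0.906100+0.889400+0.846300+0.803300+0.772500))/(1+1/32) = 1529/2000 ≈ 0.764500

1 1/2 1939/2000
2 1 589/625
3 3/2 9061/10000
4 2 4447/5000
5 5/2 8463/10000
6 3 8033/10000
7 7/2 309/400
8 4 1529/2000
s(3y) = (1/(8033/10000) − 1)/(3) = 1967/24099 ≈ 8.1622%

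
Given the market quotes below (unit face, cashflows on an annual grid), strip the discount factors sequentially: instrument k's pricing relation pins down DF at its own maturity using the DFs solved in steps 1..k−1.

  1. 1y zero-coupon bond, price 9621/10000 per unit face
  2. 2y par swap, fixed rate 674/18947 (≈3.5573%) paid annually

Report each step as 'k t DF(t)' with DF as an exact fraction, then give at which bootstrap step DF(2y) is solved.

1 1 9621/10000
2 2 4663/5000
DF(2y) is solved at step 2

step 1 [1y] zero: DF = P = 9621/10000 ≈ 0.962100
step 2 [2y] swap r/1=674/18947: DF=(1 − 674/18947·(0.962100))/(1+674/18947) = 4663/5000 ≈ 0.932600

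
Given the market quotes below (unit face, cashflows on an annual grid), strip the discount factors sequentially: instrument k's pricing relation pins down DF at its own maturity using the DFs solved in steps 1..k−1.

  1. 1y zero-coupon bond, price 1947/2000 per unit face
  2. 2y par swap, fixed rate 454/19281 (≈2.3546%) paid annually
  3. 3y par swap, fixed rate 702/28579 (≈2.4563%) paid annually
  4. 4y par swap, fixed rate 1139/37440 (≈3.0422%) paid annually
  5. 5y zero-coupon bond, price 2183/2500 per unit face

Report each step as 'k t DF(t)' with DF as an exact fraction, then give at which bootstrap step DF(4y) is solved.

step 1 [1y] zero: DF = P = 1947/2000 ≈ 0.973500
step 2 [2y] swap r/1=454/19281: DF=(1 − 454/19281·(0.973500))/(1+454/19281) = 4773/5000 ≈ 0.954600
step 3 [3y] swap r/1=702/28579: DF=(1 − 702/28579·(0.973500+0.954600))/(1+702/28579) = 4649/5000 ≈ 0.929800
step 4 [4y] swap r/1=1139/37440: DF=(1 − 1139/37440·(0.973500+0.954600+0.929800))/(1+1139/37440) = 8861/10000 ≈ 0.886100
step 5 [5y] zero: DF = P = 2183/2500 ≈ 0.873200

1 1 1947/2000
2 2 4773/5000
3 3 4649/5000
4 4 8861/10000
5 5 2183/2500
DF(4y) is solved at step 4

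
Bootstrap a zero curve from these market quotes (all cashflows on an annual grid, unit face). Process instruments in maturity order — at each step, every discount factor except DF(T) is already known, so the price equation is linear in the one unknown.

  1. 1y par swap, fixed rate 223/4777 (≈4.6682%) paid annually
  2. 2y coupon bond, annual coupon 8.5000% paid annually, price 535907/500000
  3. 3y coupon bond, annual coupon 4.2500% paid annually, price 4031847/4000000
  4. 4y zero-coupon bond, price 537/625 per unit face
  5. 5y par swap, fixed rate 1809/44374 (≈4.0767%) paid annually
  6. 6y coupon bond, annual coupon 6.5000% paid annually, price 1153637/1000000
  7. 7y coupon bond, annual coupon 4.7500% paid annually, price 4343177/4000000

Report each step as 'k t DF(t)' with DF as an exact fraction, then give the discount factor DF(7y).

1 1 4777/5000
2 2 913/1000
3 3 8907/10000
4 4 537/625
5 5 8191/10000
6 6 2031/2500
7 7 1597/2000
DF(7y) = 1597/2000 ≈ 0.798500

step 1 [1y] swap r/1=223/4777: DF=(1 − 223/4777·(0))/(1+223/4777) = 4777/5000 ≈ 0.955400
step 2 [2y] bond c/1=17/200: DF=(535907/500000 − 17/200·(0.955400))/(1+17/200) = 913/1000 ≈ 0.913000
step 3 [3y] bond c/1=17/400: DF=(4031847/4000000 − 17/400·(0.955400+0.913000))/(1+17/400) = 8907/10000 ≈ 0.890700
step 4 [4y] zero: DF = P = 537/625 ≈ 0.859200
step 5 [5y] swap r/1=1809/44374: DF=(1 − 1809/44374·(0.955400+0.913000+0.890700+0.859200))/(1+1809/44374) = 8191/10000 ≈ 0.819100
step 6 [6y] bond c/1=13/200: DF=(1153637/1000000 − 13/200·(0.955400+0.913000+0.890700+0.859200+0.819100))/(1+13/200) = 2031/2500 ≈ 0.812400
step 7 [7y] bond c/1=19/400: DF=(4343177/4000000 − 19/400·(0.955400+0.913000+0.890700+0.859200+0.819100+0.812400))/(1+19/400) = 1597/2000 ≈ 0.798500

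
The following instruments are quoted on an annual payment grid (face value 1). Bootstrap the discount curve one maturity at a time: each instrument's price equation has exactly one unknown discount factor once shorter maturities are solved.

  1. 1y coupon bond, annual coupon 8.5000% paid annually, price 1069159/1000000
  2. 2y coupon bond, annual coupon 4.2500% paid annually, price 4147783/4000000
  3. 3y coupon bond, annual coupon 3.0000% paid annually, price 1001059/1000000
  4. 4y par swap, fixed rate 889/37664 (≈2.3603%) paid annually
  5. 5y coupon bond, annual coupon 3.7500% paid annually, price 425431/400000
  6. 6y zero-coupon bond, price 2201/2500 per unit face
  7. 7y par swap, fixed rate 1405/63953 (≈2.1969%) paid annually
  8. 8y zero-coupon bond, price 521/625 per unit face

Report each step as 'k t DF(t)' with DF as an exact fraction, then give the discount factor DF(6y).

step 1 [1y] bond c/1=17/200: DF=(1069159/1000000 − 17/200·(0))/(1+17/200) = 4927/5000 ≈ 0.985400
step 2 [2y] bond c/1=17/400: DF=(4147783/4000000 − 17/400·(0.985400))/(1+17/400) = 1909/2000 ≈ 0.954500
step 3 [3y] bond c/1=3/100: DF=(1001059/1000000 − 3/100·(0.985400+0.954500))/(1+3/100) = 4577/5000 ≈ 0.915400
step 4 [4y] swap r/1=889/37664: DF=(1 − 889/37664·(0.985400+0.954500+0.915400))/(1+889/37664) = 9111/10000 ≈ 0.911100
step 5 [5y] bond c/1=3/80: DF=(425431/400000 − 3/80·(0.985400+0.954500+0.915400+0.911100))/(1+3/80) = 889/1000 ≈ 0.889000
step 6 [6y] zero: DF = P = 2201/2500 ≈ 0.880400
step 7 [7y] swap r/1=1405/63953: DF=(1 − 1405/63953·(0.985400+0.954500+0.915400+0.911100+0.889000+0.880400))/(1+1405/63953) = 1719/2000 ≈ 0.859500
step 8 [8y] zero: DF = P = 521/625 ≈ 0.833600

1 1 4927/5000
2 2 1909/2000
3 3 4577/5000
4 4 9111/10000
5 5 889/1000
6 6 2201/2500
7 7 1719/2000
8 8 521/625
DF(6y) = 2201/2500 ≈ 0.880400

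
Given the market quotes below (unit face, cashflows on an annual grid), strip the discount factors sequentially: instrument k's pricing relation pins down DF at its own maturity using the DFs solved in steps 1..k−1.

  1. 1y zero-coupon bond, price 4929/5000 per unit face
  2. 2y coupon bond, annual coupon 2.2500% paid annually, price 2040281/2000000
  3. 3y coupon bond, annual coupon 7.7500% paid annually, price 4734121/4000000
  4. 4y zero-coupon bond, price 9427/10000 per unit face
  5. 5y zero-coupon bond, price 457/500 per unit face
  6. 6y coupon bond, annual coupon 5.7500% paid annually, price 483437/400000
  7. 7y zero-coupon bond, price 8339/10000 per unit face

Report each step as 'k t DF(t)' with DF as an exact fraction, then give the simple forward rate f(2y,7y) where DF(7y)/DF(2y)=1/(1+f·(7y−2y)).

step 1 [1y] zero: DF = P = 4929/5000 ≈ 0.985800
step 2 [2y] bond c/1=9/400: DF=(2040281/2000000 − 9/400·(0.985800))/(1+9/400) = 122/125 ≈ 0.976000
step 3 [3y] bond c/1=31/400: DF=(4734121/4000000 − 31/400·(0.985800+0.976000))/(1+31/400) = 9573/10000 ≈ 0.957300
step 4 [4y] zero: DF = P = 9427/10000 ≈ 0.942700
step 5 [5y] zero: DF = P = 457/500 ≈ 0.914000
step 6 [6y] bond c/1=23/400: DF=(483437/400000 − 23/400·(0.985800+0.976000+0.957300+0.942700+0.914000))/(1+23/400) = 552/625 ≈ 0.883200
step 7 [7y] zero: DF = P = 8339/10000 ≈ 0.833900

1 1 4929/5000
2 2 122/125
3 3 9573/10000
4 4 9427/10000
5 5 457/500
6 6 552/625
7 7 8339/10000
f(2y,7y) = ((122/125)/(8339/10000) − 1)/(5) = 1421/41695 ≈ 3.4081%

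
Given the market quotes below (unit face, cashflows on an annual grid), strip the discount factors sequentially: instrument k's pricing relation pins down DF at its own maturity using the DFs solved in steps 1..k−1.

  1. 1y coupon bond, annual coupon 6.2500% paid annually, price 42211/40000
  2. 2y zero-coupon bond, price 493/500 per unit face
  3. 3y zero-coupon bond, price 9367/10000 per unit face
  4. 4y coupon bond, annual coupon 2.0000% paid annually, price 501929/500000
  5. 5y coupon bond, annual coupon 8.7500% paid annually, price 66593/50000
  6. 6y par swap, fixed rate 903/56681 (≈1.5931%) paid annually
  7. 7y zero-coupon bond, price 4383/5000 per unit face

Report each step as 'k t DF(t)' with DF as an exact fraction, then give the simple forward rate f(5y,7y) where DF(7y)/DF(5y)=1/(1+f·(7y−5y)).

step 1 [1y] bond c/1=1/16: DF=(42211/40000 − 1/16·(0))/(1+1/16) = 2483/2500 ≈ 0.993200
step 2 [2y] zero: DF = P = 493/500 ≈ 0.986000
step 3 [3y] zero: DF = P = 9367/10000 ≈ 0.936700
step 4 [4y] bond c/1=1/50: DF=(501929/500000 − 1/50·(0.993200+0.986000+0.936700))/(1+1/50) = 927/1000 ≈ 0.927000
step 5 [5y] bond c/1=7/80: DF=(66593/50000 − 7/80·(0.993200+0.986000+0.936700+0.927000))/(1+7/80) = 1831/2000 ≈ 0.915500
step 6 [6y] swap r/1=903/56681: DF=(1 − 903/56681·(0.993200+0.986000+0.936700+0.927000+0.915500))/(1+903/56681) = 9097/10000 ≈ 0.909700
step 7 [7y] zero: DF = P = 4383/5000 ≈ 0.876600

1 1 2483/2500
2 2 493/500
3 3 9367/10000
4 4 927/1000
5 5 1831/2000
6 6 9097/10000
7 7 4383/5000
f(5y,7y) = ((1831/2000)/(4383/5000) − 1)/(2) = 389/17532 ≈ 2.2188%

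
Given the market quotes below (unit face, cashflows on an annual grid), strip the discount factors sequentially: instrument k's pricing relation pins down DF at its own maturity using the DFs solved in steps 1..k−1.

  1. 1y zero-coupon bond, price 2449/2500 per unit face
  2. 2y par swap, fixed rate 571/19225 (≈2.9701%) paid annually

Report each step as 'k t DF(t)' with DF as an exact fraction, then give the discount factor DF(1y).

1 1 2449/2500
2 2 9429/10000
DF(1y) = 2449/2500 ≈ 0.979600

step 1 [1y] zero: DF = P = 2449/2500 ≈ 0.979600
step 2 [2y] swap r/1=571/19225: DF=(1 − 571/19225·(0.979600))/(1+571/19225) = 9429/10000 ≈ 0.942900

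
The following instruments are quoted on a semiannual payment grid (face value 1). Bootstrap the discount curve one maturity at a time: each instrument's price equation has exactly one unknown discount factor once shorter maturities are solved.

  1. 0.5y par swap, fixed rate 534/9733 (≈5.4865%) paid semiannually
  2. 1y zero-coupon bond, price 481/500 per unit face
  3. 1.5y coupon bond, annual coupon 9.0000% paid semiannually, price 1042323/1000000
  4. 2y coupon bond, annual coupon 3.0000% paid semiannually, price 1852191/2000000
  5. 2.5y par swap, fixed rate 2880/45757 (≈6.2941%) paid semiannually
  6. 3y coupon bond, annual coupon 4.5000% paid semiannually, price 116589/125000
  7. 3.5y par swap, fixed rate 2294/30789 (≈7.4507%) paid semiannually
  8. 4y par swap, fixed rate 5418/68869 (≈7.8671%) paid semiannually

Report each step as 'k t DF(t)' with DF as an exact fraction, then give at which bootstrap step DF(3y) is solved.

1 1/2 9733/10000
2 1 481/500
3 3/2 9141/10000
4 2 8703/10000
5 5/2 107/125
6 3 1623/2000
7 7/2 3853/5000
8 4 7291/10000
DF(3y) is solved at step 6

step 1 [0.5y] swap r/2=267/9733: DF=(1 − 267/9733·(0))/(1+267/9733) = 9733/10000 ≈ 0.973300
step 2 [1y] zero: DF = P = 481/500 ≈ 0.962000
step 3 [1.5y] bond c/2=9/200: DF=(1042323/1000000 − 9/200·(0.973300+0.962000))/(1+9/200) = 9141/10000 ≈ 0.914100
step 4 [2y] bond c/2=3/200: DF=(1852191/2000000 − 3/200·(0.973300+0.962000+0.914100))/(1+3/200) = 8703/10000 ≈ 0.870300
step 5 [2.5y] swap r/2=1440/45757: DF=(1 − 1440/45757·(0.973300+0.962000+0.914100+0.870300))/(1+1440/45757) = 107/125 ≈ 0.856000
step 6 [3y] bond c/2=9/400: DF=(116589/125000 − 9/400·(0.973300+0.962000+0.914100+0.870300+0.856000))/(1+9/400) = 1623/2000 ≈ 0.811500
step 7 [3.5y] swap r/2=1147/30789: DF=(1 − 1147/30789·(0.973300+0.962000+0.914100+0.870300+0.856000+0.811500))/(1+1147/30789) = 3853/5000 ≈ 0.770600
step 8 [4y] swap r/2=2709/68869: DF=(1 − 2709/68869·(0.973300+0.962000+0.914100+0.870300+0.856000+0.811500+0.770600))/(1+2709/68869) = 7291/10000 ≈ 0.729100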